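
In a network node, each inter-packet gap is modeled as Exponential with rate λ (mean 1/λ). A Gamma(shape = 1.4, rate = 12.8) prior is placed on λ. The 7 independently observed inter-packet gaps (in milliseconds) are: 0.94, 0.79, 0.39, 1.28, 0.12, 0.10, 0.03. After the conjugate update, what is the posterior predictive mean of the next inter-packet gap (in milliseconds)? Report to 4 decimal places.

With a Gamma(shape α, rate β) prior on the exponential rate λ, the posterior after n observations with total T = Σxᵢ is Gamma(α+n, β+T).
Sum of observations T = 3.65 milliseconds; n = 7.
Posterior: Gamma(1.4+7, 12.8+3.65) = Gamma(8.4, 16.45).
The predictive distribution for the next observation is Lomax; its mean is β/(α−1) = 16.45/7.4 = 2.2230.

2.2230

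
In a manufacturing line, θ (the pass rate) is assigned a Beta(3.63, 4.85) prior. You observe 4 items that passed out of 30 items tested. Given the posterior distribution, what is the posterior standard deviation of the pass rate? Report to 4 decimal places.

The Beta prior is conjugate to a Binomial/Bernoulli likelihood; the update adds successes to α and failures to β.
Posterior: Beta(α+k, β+n−k) = Beta(3.63+4, 4.85+26) = Beta(7.63, 30.85).
Var = αβ/((α+β)²(α+β+1)) = 7.63·30.85/(38.48²·39.48) = 0.00402654; SD = √0.00402654 = 0.0635.

0.0635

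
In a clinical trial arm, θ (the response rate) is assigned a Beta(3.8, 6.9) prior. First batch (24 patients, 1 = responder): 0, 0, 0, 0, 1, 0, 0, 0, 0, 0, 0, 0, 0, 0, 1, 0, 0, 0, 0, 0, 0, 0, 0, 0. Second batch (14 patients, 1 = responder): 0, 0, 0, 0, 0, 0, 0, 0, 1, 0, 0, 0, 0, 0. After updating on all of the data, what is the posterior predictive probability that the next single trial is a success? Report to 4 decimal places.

0.1396

The Beta prior is conjugate to a Binomial/Bernoulli likelihood; the update adds successes to α and failures to β.
After batch 1: Beta(3.8+2, 6.9+22) = Beta(5.8, 28.9).
After batch 2: Beta(5.8+1, 28.9+13) = Beta(6.8, 41.9).
For a single future Bernoulli trial, P(success | data) = α/(α+β) = 0.1396.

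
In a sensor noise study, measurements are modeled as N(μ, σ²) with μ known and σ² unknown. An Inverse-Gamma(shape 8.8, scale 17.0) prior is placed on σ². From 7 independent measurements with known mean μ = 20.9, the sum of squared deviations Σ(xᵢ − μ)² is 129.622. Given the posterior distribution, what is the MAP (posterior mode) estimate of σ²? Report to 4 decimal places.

6.1512

With known mean μ and an Inverse-Gamma(α, β) prior on σ², the Normal likelihood is conjugate: posterior is Inv-Gamma(α + n/2, β + Σ(xᵢ−μ)²/2).
Posterior: Inv-Gamma(8.8 + 7/2, 17.0 + 129.622/2) = Inv-Gamma(12.30, 81.8110).
Mode = β/(α+1) = 81.8110/13.30 = 6.1512.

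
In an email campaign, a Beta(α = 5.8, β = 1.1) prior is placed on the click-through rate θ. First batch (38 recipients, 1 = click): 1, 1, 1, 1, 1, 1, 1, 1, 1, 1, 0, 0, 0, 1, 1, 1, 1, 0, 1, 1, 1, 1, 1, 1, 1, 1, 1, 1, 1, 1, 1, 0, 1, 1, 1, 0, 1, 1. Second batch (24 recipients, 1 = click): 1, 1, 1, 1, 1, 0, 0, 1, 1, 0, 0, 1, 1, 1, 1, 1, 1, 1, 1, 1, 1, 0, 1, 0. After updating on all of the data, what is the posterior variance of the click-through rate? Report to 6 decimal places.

0.002203

The Beta prior is conjugate to a Binomial/Bernoulli likelihood; the update adds successes to α and failures to β.
After batch 1: Beta(5.8+32, 1.1+6) = Beta(37.8, 7.1).
After batch 2: Beta(37.8+18, 7.1+6) = Beta(55.8, 13.1).
Var = αβ/((α+β)²(α+β+1)) = 55.8·13.1/(68.9²·69.9) = 0.002203.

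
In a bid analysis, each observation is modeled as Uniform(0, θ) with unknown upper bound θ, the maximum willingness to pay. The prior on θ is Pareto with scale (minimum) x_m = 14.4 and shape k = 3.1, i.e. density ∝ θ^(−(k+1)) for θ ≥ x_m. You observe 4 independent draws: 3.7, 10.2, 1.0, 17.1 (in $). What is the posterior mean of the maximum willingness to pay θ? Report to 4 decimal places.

A Pareto(scale x_m, shape k) prior on the upper bound θ of Uniform(0, θ) is conjugate: posterior is Pareto(max(x_m, max xᵢ), k + n).
Sample maximum = 17.1; prior scale x_m = 14.4 → posterior scale = max = 17.1.
Posterior shape = 3.1 + 4 = 7.1.
E[θ|data] = k·x_m/(k−1) = 7.1·17.1/6.1 = 19.9033.

19.9033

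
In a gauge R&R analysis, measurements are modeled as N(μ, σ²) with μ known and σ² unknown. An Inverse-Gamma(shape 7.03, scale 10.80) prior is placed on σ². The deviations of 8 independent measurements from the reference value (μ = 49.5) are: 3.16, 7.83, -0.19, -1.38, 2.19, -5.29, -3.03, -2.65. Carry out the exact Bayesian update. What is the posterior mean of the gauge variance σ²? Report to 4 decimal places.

With known mean μ and an Inverse-Gamma(α, β) prior on σ², the Normal likelihood is conjugate: posterior is Inv-Gamma(α + n/2, β + Σ(xᵢ−μ)²/2).
Σ(xᵢ−μ)² = (3.16)² + (7.83)² + (-0.19)² + (-1.38)² + (2.19)² + (-5.29)² + (-3.03)² + (-2.65)² = 122.2186.
Posterior: Inv-Gamma(7.03 + 8/2, 10.80 + 122.2186/2) = Inv-Gamma(11.03, 71.90930).
E[σ²|data] = β/(α−1) = 71.90930/10.03 = 7.1694.

7.1694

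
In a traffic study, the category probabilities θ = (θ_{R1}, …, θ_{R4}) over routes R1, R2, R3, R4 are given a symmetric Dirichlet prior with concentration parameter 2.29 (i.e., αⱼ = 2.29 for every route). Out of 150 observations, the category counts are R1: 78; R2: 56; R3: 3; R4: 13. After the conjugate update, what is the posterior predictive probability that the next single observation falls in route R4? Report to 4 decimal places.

0.0961

The Dirichlet prior is conjugate to the Multinomial likelihood: each posterior αⱼ = prior αⱼ + observed count nⱼ.
Posterior concentration: (80.29, 58.29, 5.29, 15.29), total = 159.16.
P(next = R4 | data) = α_{R4}/Σα = 0.0961.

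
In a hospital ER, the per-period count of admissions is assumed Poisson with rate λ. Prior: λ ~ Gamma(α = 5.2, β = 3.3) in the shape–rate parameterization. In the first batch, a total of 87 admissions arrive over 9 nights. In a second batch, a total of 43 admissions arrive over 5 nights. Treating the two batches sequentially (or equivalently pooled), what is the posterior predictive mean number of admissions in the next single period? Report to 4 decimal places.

With a Gamma(shape α, rate β) prior, the Poisson likelihood is conjugate: the posterior is Gamma(α + ΣXᵢ, β + n).
After batch 1: Gamma(α+S, β+n) = Gamma(5.2+87, 3.3+9) = Gamma(92.2, 12.3).
After batch 2: Gamma(α+S, β+n) = Gamma(92.2+43, 12.3+5) = Gamma(135.2, 17.3).
The predictive distribution for one future period is NegBinom with mean α/β = 7.8150.

7.8150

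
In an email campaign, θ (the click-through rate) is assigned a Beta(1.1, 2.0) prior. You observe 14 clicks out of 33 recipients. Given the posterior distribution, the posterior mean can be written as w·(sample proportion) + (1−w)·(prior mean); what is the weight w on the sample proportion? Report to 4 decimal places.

0.9141

The Beta prior is conjugate to a Binomial/Bernoulli likelihood; the update adds successes to α and failures to β.
Posterior mean = (α₀+k)/(α₀+β₀+n) = [n/(α₀+β₀+n)]·(k/n) + [(α₀+β₀)/(α₀+β₀+n)]·α₀/(α₀+β₀), so only n and the prior enter the weight.
The weight on the data is w = n/(α₀+β₀+n) = 33/(1.1+2.0+33) = 33/36.1 = 0.9141.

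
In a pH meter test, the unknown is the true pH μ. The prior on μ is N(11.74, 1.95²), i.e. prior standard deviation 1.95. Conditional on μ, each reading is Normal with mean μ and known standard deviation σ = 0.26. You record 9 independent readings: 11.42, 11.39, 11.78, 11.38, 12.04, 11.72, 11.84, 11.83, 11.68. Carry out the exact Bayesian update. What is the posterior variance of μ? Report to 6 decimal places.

For Normal data with known variance σ², a Normal(μ₀, σ₀²) prior on μ is conjugate. Posterior precision = 1/σ₀² + n/σ²; posterior mean is the precision-weighted average of μ₀ and x̄.
σ₀² = 1.95² = 3.8025, σ² = 0.26² = 0.0676; σ² + n·σ₀² = 0.0676 + 9·3.8025 = 34.2901.
Posterior precision = 1/σ₀² + n/σ² = 1/3.8025 + 9/0.0676 = (σ² + n·σ₀²)/(σ₀²σ²) = 34.2901/(3.8025·0.0676); posterior variance σₙ² = σ₀²σ²/(σ² + n·σ₀²) = 3.8025·0.0676/34.2901 = 0.007496.

0.007496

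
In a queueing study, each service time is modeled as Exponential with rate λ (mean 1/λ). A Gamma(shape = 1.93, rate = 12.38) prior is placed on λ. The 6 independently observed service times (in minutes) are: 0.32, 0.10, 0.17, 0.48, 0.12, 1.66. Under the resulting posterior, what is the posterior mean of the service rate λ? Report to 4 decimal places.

With a Gamma(shape α, rate β) prior on the exponential rate λ, the posterior after n observations with total T = Σxᵢ is Gamma(α+n, β+T).
Sum of observations T = 2.85 minutes; n = 6.
Posterior: Gamma(1.93+6, 12.38+2.85) = Gamma(7.93, 15.23).
Posterior mean of λ = α/β = 7.93/15.23 = 0.5207.

0.5207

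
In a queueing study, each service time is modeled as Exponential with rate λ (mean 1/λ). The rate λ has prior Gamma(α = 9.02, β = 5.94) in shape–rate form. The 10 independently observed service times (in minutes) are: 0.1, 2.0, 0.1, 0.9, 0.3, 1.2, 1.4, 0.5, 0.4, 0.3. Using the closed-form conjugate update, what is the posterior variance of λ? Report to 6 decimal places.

0.110159

With a Gamma(shape α, rate β) prior on the exponential rate λ, the posterior after n observations with total T = Σxᵢ is Gamma(α+n, β+T).
Sum of observations T = 7.2 minutes; n = 10.
Posterior: Gamma(9.02+10, 5.94+7.2) = Gamma(19.02, 13.14).
Var = α/β² = 0.110159.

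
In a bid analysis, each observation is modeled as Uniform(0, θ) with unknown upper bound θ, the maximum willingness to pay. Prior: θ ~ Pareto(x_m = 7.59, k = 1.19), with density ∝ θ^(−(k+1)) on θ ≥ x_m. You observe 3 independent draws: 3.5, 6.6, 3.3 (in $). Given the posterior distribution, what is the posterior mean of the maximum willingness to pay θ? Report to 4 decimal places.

A Pareto(scale x_m, shape k) prior on the upper bound θ of Uniform(0, θ) is conjugate: posterior is Pareto(max(x_m, max xᵢ), k + n).
Sample maximum = 6.6; prior scale x_m = 7.59 → posterior scale = max = 7.59.
Posterior shape = 1.19 + 3 = 4.19.
E[θ|data] = k·x_m/(k−1) = 4.19·7.59/3.19 = 9.9693.

9.9693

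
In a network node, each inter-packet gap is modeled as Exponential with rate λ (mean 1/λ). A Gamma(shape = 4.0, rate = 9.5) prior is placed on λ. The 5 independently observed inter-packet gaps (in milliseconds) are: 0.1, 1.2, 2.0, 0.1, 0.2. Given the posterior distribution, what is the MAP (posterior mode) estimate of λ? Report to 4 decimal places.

0.6107

With a Gamma(shape α, rate β) prior on the exponential rate λ, the posterior after n observations with total T = Σxᵢ is Gamma(α+n, β+T).
Sum of observations T = 3.6 milliseconds; n = 5.
Posterior: Gamma(4.0+5, 9.5+3.6) = Gamma(9.0, 13.1).
Mode = (α−1)/β = 0.6107.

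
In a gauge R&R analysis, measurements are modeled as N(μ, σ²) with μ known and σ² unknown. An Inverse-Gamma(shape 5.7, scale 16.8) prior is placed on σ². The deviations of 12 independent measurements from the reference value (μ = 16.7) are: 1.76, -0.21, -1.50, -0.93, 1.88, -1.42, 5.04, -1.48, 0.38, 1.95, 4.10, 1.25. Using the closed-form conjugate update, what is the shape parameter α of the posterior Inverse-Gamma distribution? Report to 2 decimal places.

With known mean μ and an Inverse-Gamma(α, β) prior on σ², the Normal likelihood is conjugate: posterior is Inv-Gamma(α + n/2, β + Σ(xᵢ−μ)²/2).
Σ(xᵢ−μ)² = (1.76)² + (-0.21)² + (-1.50)² + (-0.93)² + (1.88)² + (-1.42)² + (5.04)² + (-1.48)² + (0.38)² + (1.95)² + (4.10)² + (1.25)² = 61.7188.
Posterior: Inv-Gamma(5.7 + 12/2, 16.8 + 61.7188/2) = Inv-Gamma(11.70, 47.65940).
Posterior α = 11.70.

11.70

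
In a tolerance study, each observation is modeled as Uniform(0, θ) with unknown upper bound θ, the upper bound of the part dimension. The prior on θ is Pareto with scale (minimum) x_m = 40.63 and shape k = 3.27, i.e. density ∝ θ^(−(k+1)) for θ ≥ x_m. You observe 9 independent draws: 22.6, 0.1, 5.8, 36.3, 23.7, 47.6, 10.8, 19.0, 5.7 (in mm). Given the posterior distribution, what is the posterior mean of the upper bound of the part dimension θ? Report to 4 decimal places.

A Pareto(scale x_m, shape k) prior on the upper bound θ of Uniform(0, θ) is conjugate: posterior is Pareto(max(x_m, max xᵢ), k + n).
Sample maximum = 47.6; prior scale x_m = 40.63 → posterior scale = max = 47.60.
Posterior shape = 3.27 + 9 = 12.27.
E[θ|data] = k·x_m/(k−1) = 12.27·47.60/11.27 = 51.8236.

51.8236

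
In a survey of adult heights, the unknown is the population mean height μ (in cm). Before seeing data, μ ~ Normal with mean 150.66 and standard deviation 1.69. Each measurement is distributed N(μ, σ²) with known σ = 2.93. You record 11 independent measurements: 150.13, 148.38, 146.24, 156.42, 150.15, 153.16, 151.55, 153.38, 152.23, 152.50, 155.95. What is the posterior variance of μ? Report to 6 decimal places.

For Normal data with known variance σ², a Normal(μ₀, σ₀²) prior on μ is conjugate. Posterior precision = 1/σ₀² + n/σ²; posterior mean is the precision-weighted average of μ₀ and x̄.
σ₀² = 1.69² = 2.8561, σ² = 2.93² = 8.5849; σ² + n·σ₀² = 8.5849 + 11·2.8561 = 40.002.
Posterior precision = 1/σ₀² + n/σ² = 1/2.8561 + 11/8.5849 = (σ² + n·σ₀²)/(σ₀²σ²) = 40.002/(2.8561·8.5849); posterior variance σₙ² = σ₀²σ²/(σ² + n·σ₀²) = 2.8561·8.5849/40.002 = 0.612953.

0.612953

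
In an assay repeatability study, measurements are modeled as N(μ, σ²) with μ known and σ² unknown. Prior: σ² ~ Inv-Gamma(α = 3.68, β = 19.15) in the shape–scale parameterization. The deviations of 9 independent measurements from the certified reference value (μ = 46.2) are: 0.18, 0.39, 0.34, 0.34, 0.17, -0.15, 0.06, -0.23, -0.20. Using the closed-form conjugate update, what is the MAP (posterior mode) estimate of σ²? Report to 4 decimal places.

With known mean μ and an Inverse-Gamma(α, β) prior on σ², the Normal likelihood is conjugate: posterior is Inv-Gamma(α + n/2, β + Σ(xᵢ−μ)²/2).
Σ(xᵢ−μ)² = (0.18)² + (0.39)² + (0.34)² + (0.34)² + (0.17)² + (-0.15)² + (0.06)² + (-0.23)² + (-0.20)² = 0.5636.
Posterior: Inv-Gamma(3.68 + 9/2, 19.15 + 0.5636/2) = Inv-Gamma(8.18, 19.43180).
Mode = β/(α+1) = 19.43180/9.18 = 2.1168.

2.1168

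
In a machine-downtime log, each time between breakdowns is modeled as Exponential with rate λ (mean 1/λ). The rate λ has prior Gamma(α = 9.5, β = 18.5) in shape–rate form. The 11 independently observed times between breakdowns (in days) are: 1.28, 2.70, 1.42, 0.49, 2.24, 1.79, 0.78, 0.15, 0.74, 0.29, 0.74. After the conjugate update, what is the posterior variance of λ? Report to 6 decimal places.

0.021168

With a Gamma(shape α, rate β) prior on the exponential rate λ, the posterior after n observations with total T = Σxᵢ is Gamma(α+n, β+T).
Sum of observations T = 12.62 days; n = 11.
Posterior: Gamma(9.5+11, 18.5+12.62) = Gamma(20.5, 31.12).
Var = α/β² = 0.021168.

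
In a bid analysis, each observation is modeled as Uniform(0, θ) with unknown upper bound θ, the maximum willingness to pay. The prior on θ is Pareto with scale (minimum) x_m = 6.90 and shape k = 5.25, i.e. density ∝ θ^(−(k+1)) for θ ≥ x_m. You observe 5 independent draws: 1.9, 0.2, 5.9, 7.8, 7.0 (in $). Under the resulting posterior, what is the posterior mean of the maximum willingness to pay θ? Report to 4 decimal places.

A Pareto(scale x_m, shape k) prior on the upper bound θ of Uniform(0, θ) is conjugate: posterior is Pareto(max(x_m, max xᵢ), k + n).
Sample maximum = 7.8; prior scale x_m = 6.90 → posterior scale = max = 7.80.
Posterior shape = 5.25 + 5 = 10.25.
E[θ|data] = k·x_m/(k−1) = 10.25·7.80/9.25 = 8.6432.

8.6432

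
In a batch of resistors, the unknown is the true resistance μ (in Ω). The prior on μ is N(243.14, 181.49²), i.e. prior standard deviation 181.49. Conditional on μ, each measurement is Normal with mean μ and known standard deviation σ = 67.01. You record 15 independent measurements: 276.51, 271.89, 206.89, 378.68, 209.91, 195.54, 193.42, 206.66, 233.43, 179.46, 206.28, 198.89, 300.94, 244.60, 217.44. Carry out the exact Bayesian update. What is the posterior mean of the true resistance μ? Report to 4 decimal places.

234.7787

For Normal data with known variance σ², a Normal(μ₀, σ₀²) prior on μ is conjugate. Posterior precision = 1/σ₀² + n/σ²; posterior mean is the precision-weighted average of μ₀ and x̄.
Σxᵢ = 276.51 + 271.89 + 206.89 + 378.68 + 209.91 + 195.54 + 193.42 + 206.66 + 233.43 + 179.46 + 206.28 + 198.89 + 300.94 + 244.60 + 217.44 = 3520.54, so n·x̄ = 3520.54.
σ₀² = 181.49² = 32938.6201, σ² = 67.01² = 4490.3401; σ² + n·σ₀² = 4490.3401 + 15·32938.6201 = 498569.6416.
Posterior mean = (μ₀/σ₀² + n·x̄/σ²)/(1/σ₀² + n/σ²) = (σ²·μ₀ + σ₀²·n·x̄)/(σ² + n·σ₀²) = (4490.3401·243.14 + 32938.6201·3520.54)/498569.6416 = 117053510.898768/498569.6416 = 234.7787.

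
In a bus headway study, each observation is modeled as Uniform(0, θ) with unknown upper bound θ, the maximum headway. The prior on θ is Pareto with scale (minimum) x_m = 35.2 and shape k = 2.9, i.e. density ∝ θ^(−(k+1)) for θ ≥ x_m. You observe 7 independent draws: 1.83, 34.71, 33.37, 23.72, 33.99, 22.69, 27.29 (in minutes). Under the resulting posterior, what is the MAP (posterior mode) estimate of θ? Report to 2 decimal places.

35.20

A Pareto(scale x_m, shape k) prior on the upper bound θ of Uniform(0, θ) is conjugate: posterior is Pareto(max(x_m, max xᵢ), k + n).
Sample maximum = 34.71; prior scale x_m = 35.2 → posterior scale = max = 35.20.
Posterior shape = 2.9 + 7 = 9.9.
The Pareto density is decreasing on [x_m, ∞), so the mode is x_m = 35.20.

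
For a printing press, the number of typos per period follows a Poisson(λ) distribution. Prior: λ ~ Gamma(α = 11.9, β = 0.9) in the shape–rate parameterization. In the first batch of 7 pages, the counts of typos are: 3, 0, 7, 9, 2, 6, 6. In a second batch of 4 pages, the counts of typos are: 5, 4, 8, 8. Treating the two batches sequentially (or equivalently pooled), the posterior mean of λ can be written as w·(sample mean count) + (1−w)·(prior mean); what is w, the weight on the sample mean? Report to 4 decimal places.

0.9244

With a Gamma(shape α, rate β) prior, the Poisson likelihood is conjugate: the posterior is Gamma(α + ΣXᵢ, β + n).
Total number of pages: n = 7 + 4 = 11.
Posterior mean = (α₀+S)/(β₀+n) = [n/(β₀+n)]·(S/n) + [β₀/(β₀+n)]·(α₀/β₀), so only n and β₀ enter the weight.
Weight on data w = n/(β₀+n) = 11/(0.9+11) = 11/11.9 = 0.9244.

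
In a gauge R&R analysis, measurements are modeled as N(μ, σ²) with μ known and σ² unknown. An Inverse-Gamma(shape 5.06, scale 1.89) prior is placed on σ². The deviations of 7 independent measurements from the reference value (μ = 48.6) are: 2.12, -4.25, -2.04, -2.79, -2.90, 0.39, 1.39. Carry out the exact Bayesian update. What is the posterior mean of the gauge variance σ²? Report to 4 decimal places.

3.2260

With known mean μ and an Inverse-Gamma(α, β) prior on σ², the Normal likelihood is conjugate: posterior is Inv-Gamma(α + n/2, β + Σ(xᵢ−μ)²/2).
Σ(xᵢ−μ)² = (2.12)² + (-4.25)² + (-2.04)² + (-2.79)² + (-2.90)² + (0.39)² + (1.39)² = 44.9968.
Posterior: Inv-Gamma(5.06 + 7/2, 1.89 + 44.9968/2) = Inv-Gamma(8.56, 24.38840).
E[σ²|data] = β/(α−1) = 24.38840/7.56 = 3.2260.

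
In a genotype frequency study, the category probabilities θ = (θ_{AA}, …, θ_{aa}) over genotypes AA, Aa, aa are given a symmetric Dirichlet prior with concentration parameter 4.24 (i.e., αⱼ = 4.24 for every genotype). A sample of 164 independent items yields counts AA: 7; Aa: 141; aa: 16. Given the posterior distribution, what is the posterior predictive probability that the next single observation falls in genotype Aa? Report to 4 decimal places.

0.8219

The Dirichlet prior is conjugate to the Multinomial likelihood: each posterior αⱼ = prior αⱼ + observed count nⱼ.
Posterior concentration: (11.24, 145.24, 20.24), total = 176.72.
P(next = Aa | data) = α_{Aa}/Σα = 0.8219.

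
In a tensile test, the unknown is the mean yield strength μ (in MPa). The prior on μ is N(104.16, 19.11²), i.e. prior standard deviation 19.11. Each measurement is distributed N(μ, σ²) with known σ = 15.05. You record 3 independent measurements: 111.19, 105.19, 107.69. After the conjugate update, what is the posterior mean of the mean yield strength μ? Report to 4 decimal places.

For Normal data with known variance σ², a Normal(μ₀, σ₀²) prior on μ is conjugate. Posterior precision = 1/σ₀² + n/σ²; posterior mean is the precision-weighted average of μ₀ and x̄.
Σxᵢ = 111.19 + 105.19 + 107.69 = 324.07, so n·x̄ = 324.07.
σ₀² = 19.11² = 365.1921, σ² = 15.05² = 226.5025; σ² + n·σ₀² = 226.5025 + 3·365.1921 = 1322.0788.
Posterior mean = (μ₀/σ₀² + n·x̄/σ²)/(1/σ₀² + n/σ²) = (σ²·μ₀ + σ₀²·n·x̄)/(σ² + n·σ₀²) = (226.5025·104.16 + 365.1921·324.07)/1322.0788 = 141940.304247/1322.0788 = 107.3615.

107.3615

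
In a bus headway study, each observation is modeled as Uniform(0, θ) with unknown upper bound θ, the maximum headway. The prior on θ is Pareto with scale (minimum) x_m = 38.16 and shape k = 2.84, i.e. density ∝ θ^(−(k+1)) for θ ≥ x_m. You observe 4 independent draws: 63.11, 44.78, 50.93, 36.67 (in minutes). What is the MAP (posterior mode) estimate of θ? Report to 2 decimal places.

A Pareto(scale x_m, shape k) prior on the upper bound θ of Uniform(0, θ) is conjugate: posterior is Pareto(max(x_m, max xᵢ), k + n).
Sample maximum = 63.11; prior scale x_m = 38.16 → posterior scale = max = 63.11.
Posterior shape = 2.84 + 4 = 6.84.
The Pareto density is decreasing on [x_m, ∞), so the mode is x_m = 63.11.

63.11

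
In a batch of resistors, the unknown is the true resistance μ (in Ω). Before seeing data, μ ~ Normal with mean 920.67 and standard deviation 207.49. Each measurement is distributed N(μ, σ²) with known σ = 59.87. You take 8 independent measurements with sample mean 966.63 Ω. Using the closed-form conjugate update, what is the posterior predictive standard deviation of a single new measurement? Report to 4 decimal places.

For Normal data with known variance σ², a Normal(μ₀, σ₀²) prior on μ is conjugate. Posterior precision = 1/σ₀² + n/σ²; posterior mean is the precision-weighted average of μ₀ and x̄.
σ₀² = 207.49² = 43052.1001, σ² = 59.87² = 3584.4169; σ² + n·σ₀² = 3584.4169 + 8·43052.1001 = 348001.2177.
Posterior precision = 1/σ₀² + n/σ² = 1/43052.1001 + 8/3584.4169 = (σ² + n·σ₀²)/(σ₀²σ²) = 348001.2177/(43052.1001·3584.4169); posterior variance σₙ² = σ₀²σ²/(σ² + n·σ₀²) = 43052.1001·3584.4169/348001.2177 = 443.437170.
Predictive variance for one new observation = σₙ² + σ² = 43052.1001·3584.4169/348001.2177 + 3584.4169 = σ²·(σ₀² + 348001.2177)/348001.2177 = 3584.4169·391053.3178/348001.2177 = 4027.854070; SD = √(3584.4169·391053.3178/348001.2177) = 63.4654.

63.4654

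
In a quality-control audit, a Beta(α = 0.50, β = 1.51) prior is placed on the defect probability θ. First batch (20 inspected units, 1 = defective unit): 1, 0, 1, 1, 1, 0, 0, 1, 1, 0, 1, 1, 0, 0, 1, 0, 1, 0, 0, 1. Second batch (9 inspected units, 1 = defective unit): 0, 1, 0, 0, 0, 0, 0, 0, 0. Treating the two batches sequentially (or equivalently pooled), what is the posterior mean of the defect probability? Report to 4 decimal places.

0.4031

The Beta prior is conjugate to a Binomial/Bernoulli likelihood; the update adds successes to α and failures to β.
After batch 1: Beta(0.50+11, 1.51+9) = Beta(11.50, 10.51).
After batch 2: Beta(11.50+1, 10.51+8) = Beta(12.50, 18.51).
Posterior mean = α/(α+β) = 12.50/31.01 = 0.4031.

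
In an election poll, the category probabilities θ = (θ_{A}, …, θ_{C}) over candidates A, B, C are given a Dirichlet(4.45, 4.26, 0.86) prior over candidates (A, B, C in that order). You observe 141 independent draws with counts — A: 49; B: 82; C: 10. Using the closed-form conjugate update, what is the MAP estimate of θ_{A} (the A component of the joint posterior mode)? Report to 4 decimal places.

The Dirichlet prior is conjugate to the Multinomial likelihood: each posterior αⱼ = prior αⱼ + observed count nⱼ.
Posterior concentration: (53.45, 86.26, 10.86), total = 150.57.
Joint mode component: (α_{A}−1)/(Σα−K) = 52.45/147.57 = 0.3554.

0.3554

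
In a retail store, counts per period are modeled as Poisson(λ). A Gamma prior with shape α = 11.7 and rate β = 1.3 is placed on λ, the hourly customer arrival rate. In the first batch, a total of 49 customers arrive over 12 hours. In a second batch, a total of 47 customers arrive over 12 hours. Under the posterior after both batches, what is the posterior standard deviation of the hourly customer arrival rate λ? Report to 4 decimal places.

With a Gamma(shape α, rate β) prior, the Poisson likelihood is conjugate: the posterior is Gamma(α + ΣXᵢ, β + n).
After batch 1: Gamma(α+S, β+n) = Gamma(11.7+49, 1.3+12) = Gamma(60.7, 13.3).
After batch 2: Gamma(α+S, β+n) = Gamma(60.7+47, 13.3+12) = Gamma(107.7, 25.3).
SD = √α/β = √107.7/25.3 = 0.4102.

0.4102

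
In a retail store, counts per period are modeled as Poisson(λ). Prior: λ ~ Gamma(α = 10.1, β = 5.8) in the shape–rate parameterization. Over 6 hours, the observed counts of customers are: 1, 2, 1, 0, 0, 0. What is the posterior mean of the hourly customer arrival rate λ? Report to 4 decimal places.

With a Gamma(shape α, rate β) prior, the Poisson likelihood is conjugate: the posterior is Gamma(α + ΣXᵢ, β + n).
Sum of counts S = 4 over n = 6 hours.
Posterior: Gamma(α+S, β+n) = Gamma(10.1+4, 5.8+6) = Gamma(14.1, 11.8).
Posterior mean = α/β = 14.1/11.8 = 1.1949.

1.1949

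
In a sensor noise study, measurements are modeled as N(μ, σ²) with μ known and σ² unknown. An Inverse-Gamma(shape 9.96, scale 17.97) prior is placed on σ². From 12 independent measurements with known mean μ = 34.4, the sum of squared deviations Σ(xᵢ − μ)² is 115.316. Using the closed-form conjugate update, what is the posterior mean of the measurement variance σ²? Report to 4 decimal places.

With known mean μ and an Inverse-Gamma(α, β) prior on σ², the Normal likelihood is conjugate: posterior is Inv-Gamma(α + n/2, β + Σ(xᵢ−μ)²/2).
Posterior: Inv-Gamma(9.96 + 12/2, 17.97 + 115.316/2) = Inv-Gamma(15.96, 75.6280).
E[σ²|data] = β/(α−1) = 75.6280/14.96 = 5.0553.

5.0553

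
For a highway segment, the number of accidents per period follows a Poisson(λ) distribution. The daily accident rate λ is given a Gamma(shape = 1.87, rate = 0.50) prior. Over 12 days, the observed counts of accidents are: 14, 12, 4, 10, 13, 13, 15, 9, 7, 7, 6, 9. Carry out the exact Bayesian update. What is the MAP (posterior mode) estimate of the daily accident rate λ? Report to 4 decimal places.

With a Gamma(shape α, rate β) prior, the Poisson likelihood is conjugate: the posterior is Gamma(α + ΣXᵢ, β + n).
Sum of counts S = 119 over n = 12 days.
Posterior: Gamma(α+S, β+n) = Gamma(1.87+119, 0.50+12) = Gamma(120.87, 12.50).
Mode of Gamma(α,β) for α≥1 is (α−1)/β = 119.87/12.50 = 9.5896.

9.5896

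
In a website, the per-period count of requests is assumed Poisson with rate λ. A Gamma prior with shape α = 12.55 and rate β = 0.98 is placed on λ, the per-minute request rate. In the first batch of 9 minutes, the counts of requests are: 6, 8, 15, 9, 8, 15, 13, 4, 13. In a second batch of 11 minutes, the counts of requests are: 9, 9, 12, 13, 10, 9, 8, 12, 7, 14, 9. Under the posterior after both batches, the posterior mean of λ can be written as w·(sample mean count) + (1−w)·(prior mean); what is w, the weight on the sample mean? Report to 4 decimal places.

With a Gamma(shape α, rate β) prior, the Poisson likelihood is conjugate: the posterior is Gamma(α + ΣXᵢ, β + n).
Total number of minutes: n = 9 + 11 = 20.
Posterior mean = (α₀+S)/(β₀+n) = [n/(β₀+n)]·(S/n) + [β₀/(β₀+n)]·(α₀/β₀), so only n and β₀ enter the weight.
Weight on data w = n/(β₀+n) = 20/(0.98+20) = 20/20.98 = 0.9533.

0.9533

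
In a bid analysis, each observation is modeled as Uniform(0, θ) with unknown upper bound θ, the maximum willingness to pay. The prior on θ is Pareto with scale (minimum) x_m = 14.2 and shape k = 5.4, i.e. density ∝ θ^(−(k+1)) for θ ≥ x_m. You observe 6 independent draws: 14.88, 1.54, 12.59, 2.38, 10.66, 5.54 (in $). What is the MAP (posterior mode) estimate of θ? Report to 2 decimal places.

A Pareto(scale x_m, shape k) prior on the upper bound θ of Uniform(0, θ) is conjugate: posterior is Pareto(max(x_m, max xᵢ), k + n).
Sample maximum = 14.88; prior scale x_m = 14.2 → posterior scale = max = 14.88.
Posterior shape = 5.4 + 6 = 11.4.
The Pareto density is decreasing on [x_m, ∞), so the mode is x_m = 14.88.

14.88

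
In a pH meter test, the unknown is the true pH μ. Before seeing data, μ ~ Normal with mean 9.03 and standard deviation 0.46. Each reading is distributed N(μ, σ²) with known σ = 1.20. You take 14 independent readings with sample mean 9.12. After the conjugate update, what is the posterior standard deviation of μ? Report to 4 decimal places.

For Normal data with known variance σ², a Normal(μ₀, σ₀²) prior on μ is conjugate. Posterior precision = 1/σ₀² + n/σ²; posterior mean is the precision-weighted average of μ₀ and x̄.
σ₀² = 0.46² = 0.2116, σ² = 1.20² = 1.44; σ² + n·σ₀² = 1.44 + 14·0.2116 = 4.4024.
Posterior precision = 1/σ₀² + n/σ² = 1/0.2116 + 14/1.44 = (σ² + n·σ₀²)/(σ₀²σ²) = 4.4024/(0.2116·1.44); posterior variance σₙ² = σ₀²σ²/(σ² + n·σ₀²) = 0.2116·1.44/4.4024 = 0.069213.
Posterior SD = √σₙ² = √(0.2116·1.44/4.4024) = 0.2631.

0.2631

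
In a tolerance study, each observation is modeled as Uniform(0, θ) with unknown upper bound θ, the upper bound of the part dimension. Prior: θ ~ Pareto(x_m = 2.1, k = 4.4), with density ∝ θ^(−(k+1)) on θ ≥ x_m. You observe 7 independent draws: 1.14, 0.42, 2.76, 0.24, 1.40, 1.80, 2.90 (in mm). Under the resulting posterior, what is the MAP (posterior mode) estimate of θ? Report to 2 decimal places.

A Pareto(scale x_m, shape k) prior on the upper bound θ of Uniform(0, θ) is conjugate: posterior is Pareto(max(x_m, max xᵢ), k + n).
Sample maximum = 2.90; prior scale x_m = 2.1 → posterior scale = max = 2.90.
Posterior shape = 4.4 + 7 = 11.4.
The Pareto density is decreasing on [x_m, ∞), so the mode is x_m = 2.90.

2.90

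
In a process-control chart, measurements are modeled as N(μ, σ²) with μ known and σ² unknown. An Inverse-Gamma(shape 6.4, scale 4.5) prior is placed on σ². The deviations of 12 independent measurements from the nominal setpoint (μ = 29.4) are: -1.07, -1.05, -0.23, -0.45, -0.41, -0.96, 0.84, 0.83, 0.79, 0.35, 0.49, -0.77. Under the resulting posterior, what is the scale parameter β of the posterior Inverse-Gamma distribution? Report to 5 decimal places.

With known mean μ and an Inverse-Gamma(α, β) prior on σ², the Normal likelihood is conjugate: posterior is Inv-Gamma(α + n/2, β + Σ(xᵢ−μ)²/2).
Σ(xᵢ−μ)² = (-1.07)² + (-1.05)² + (-0.23)² + (-0.45)² + (-0.41)² + (-0.96)² + (0.84)² + (0.83)² + (0.79)² + (0.35)² + (0.49)² + (-0.77)² = 6.5666.
Posterior: Inv-Gamma(6.4 + 12/2, 4.5 + 6.5666/2) = Inv-Gamma(12.40, 7.78330).
Posterior β = 7.78330.

7.78330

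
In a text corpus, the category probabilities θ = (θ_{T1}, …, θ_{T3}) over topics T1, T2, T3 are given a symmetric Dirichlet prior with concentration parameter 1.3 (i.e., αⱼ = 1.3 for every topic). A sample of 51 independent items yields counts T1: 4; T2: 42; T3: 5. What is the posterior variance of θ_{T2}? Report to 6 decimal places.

The Dirichlet prior is conjugate to the Multinomial likelihood: each posterior αⱼ = prior αⱼ + observed count nⱼ.
Posterior concentration: (5.3, 43.3, 6.3), total = 54.9.
Var[θ_j] = α_j(Σα−α_j)/((Σα)²(Σα+1)) = 43.3·11.6/(54.9²·55.9) = 0.002981.

0.002981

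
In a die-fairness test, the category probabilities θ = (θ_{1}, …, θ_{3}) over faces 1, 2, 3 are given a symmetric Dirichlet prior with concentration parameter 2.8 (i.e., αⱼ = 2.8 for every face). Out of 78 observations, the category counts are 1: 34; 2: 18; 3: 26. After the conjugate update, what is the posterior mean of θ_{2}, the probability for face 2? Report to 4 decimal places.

The Dirichlet prior is conjugate to the Multinomial likelihood: each posterior αⱼ = prior αⱼ + observed count nⱼ.
Posterior concentration: (36.8, 20.8, 28.8), total = 86.4.
E[θ_{2}|data] = α_{2}/Σα = 20.8/86.4 = 0.2407.

0.2407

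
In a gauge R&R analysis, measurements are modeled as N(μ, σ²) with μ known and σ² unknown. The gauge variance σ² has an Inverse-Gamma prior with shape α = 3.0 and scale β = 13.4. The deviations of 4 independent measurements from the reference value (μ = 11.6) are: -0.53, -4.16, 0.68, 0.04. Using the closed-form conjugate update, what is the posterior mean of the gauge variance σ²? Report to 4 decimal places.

With known mean μ and an Inverse-Gamma(α, β) prior on σ², the Normal likelihood is conjugate: posterior is Inv-Gamma(α + n/2, β + Σ(xᵢ−μ)²/2).
Σ(xᵢ−μ)² = (-0.53)² + (-4.16)² + (0.68)² + (0.04)² = 18.0505.
Posterior: Inv-Gamma(3.0 + 4/2, 13.4 + 18.0505/2) = Inv-Gamma(5.00, 22.42525).
E[σ²|data] = β/(α−1) = 22.42525/4.00 = 5.6063.

5.6063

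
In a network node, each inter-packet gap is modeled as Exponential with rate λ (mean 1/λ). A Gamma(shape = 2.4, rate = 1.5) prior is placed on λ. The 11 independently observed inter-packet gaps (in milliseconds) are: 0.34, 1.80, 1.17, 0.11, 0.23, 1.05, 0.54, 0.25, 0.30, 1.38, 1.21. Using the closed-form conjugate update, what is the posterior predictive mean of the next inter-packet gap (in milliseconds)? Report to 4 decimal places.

0.7968

With a Gamma(shape α, rate β) prior on the exponential rate λ, the posterior after n observations with total T = Σxᵢ is Gamma(α+n, β+T).
Sum of observations T = 8.38 milliseconds; n = 11.
Posterior: Gamma(2.4+11, 1.5+8.38) = Gamma(13.4, 9.88).
The predictive distribution for the next observation is Lomax; its mean is β/(α−1) = 9.88/12.4 = 0.7968.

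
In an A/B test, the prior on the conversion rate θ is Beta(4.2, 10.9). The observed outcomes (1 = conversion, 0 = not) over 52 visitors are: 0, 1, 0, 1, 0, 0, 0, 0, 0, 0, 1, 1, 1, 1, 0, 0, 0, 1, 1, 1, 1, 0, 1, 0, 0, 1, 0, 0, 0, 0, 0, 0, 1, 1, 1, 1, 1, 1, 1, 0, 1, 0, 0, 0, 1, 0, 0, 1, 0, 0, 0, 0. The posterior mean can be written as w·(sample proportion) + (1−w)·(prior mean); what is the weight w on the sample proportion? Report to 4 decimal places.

The Beta prior is conjugate to a Binomial/Bernoulli likelihood; the update adds successes to α and failures to β.
Posterior mean = (α₀+k)/(α₀+β₀+n) = [n/(α₀+β₀+n)]·(k/n) + [(α₀+β₀)/(α₀+β₀+n)]·α₀/(α₀+β₀), so only n and the prior enter the weight.
The weight on the data is w = n/(α₀+β₀+n) = 52/(4.2+10.9+52) = 52/67.1 = 0.7750.

0.7750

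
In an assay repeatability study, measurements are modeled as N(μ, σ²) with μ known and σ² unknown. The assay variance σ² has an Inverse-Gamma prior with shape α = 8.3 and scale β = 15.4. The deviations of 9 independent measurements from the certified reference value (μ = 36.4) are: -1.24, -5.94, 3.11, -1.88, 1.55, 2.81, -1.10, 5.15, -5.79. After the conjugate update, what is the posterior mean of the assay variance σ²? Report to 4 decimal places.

With known mean μ and an Inverse-Gamma(α, β) prior on σ², the Normal likelihood is conjugate: posterior is Inv-Gamma(α + n/2, β + Σ(xᵢ−μ)²/2).
Σ(xᵢ−μ)² = (-1.24)² + (-5.94)² + (3.11)² + (-1.88)² + (1.55)² + (2.81)² + (-1.10)² + (5.15)² + (-5.79)² = 121.5829.
Posterior: Inv-Gamma(8.3 + 9/2, 15.4 + 121.5829/2) = Inv-Gamma(12.80, 76.19145).
E[σ²|data] = β/(α−1) = 76.19145/11.80 = 6.4569.

6.4569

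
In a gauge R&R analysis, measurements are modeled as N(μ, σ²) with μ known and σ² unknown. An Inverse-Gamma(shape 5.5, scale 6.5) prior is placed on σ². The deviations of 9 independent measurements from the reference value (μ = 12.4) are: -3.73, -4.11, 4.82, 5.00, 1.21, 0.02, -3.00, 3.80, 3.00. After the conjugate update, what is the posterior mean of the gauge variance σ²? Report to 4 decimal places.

With known mean μ and an Inverse-Gamma(α, β) prior on σ², the Normal likelihood is conjugate: posterior is Inv-Gamma(α + n/2, β + Σ(xᵢ−μ)²/2).
Σ(xᵢ−μ)² = (-3.73)² + (-4.11)² + (4.82)² + (5.00)² + (1.21)² + (0.02)² + (-3.00)² + (3.80)² + (3.00)² = 112.9419.
Posterior: Inv-Gamma(5.5 + 9/2, 6.5 + 112.9419/2) = Inv-Gamma(10.00, 62.97095).
E[σ²|data] = β/(α−1) = 62.97095/9.00 = 6.9968.

6.9968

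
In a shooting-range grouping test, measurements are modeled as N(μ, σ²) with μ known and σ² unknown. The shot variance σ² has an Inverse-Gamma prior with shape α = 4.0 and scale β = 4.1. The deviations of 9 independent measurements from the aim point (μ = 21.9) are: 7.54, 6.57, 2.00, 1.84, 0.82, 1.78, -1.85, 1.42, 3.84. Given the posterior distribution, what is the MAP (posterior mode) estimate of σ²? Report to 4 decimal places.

With known mean μ and an Inverse-Gamma(α, β) prior on σ², the Normal likelihood is conjugate: posterior is Inv-Gamma(α + n/2, β + Σ(xᵢ−μ)²/2).
Σ(xᵢ−μ)² = (7.54)² + (6.57)² + (2.00)² + (1.84)² + (0.82)² + (1.78)² + (-1.85)² + (1.42)² + (3.84)² = 131.4274.
Posterior: Inv-Gamma(4.0 + 9/2, 4.1 + 131.4274/2) = Inv-Gamma(8.50, 69.81370).
Mode = β/(α+1) = 69.81370/9.50 = 7.3488.

7.3488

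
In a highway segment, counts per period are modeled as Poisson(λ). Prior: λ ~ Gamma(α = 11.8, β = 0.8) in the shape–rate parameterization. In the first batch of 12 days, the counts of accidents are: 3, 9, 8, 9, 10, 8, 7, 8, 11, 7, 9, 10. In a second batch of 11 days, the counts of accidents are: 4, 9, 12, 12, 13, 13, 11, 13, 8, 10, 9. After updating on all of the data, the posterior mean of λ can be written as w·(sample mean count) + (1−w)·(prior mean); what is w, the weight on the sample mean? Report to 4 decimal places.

0.9664

With a Gamma(shape α, rate β) prior, the Poisson likelihood is conjugate: the posterior is Gamma(α + ΣXᵢ, β + n).
Total number of days: n = 12 + 11 = 23.
Posterior mean = (α₀+S)/(β₀+n) = [n/(β₀+n)]·(S/n) + [β₀/(β₀+n)]·(α₀/β₀), so only n and β₀ enter the weight.
Weight on data w = n/(β₀+n) = 23/(0.8+23) = 23/23.8 = 0.9664.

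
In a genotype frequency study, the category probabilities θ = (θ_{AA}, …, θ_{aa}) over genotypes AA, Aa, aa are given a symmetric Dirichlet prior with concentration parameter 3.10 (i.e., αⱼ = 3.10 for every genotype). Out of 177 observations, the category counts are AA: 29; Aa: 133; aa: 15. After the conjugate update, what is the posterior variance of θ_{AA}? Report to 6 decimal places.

The Dirichlet prior is conjugate to the Multinomial likelihood: each posterior αⱼ = prior αⱼ + observed count nⱼ.
Posterior concentration: (32.10, 136.10, 18.10), total = 186.30.
Var[θ_j] = α_j(Σα−α_j)/((Σα)²(Σα+1)) = 32.10·154.20/(186.30²·187.30) = 0.000761.

0.000761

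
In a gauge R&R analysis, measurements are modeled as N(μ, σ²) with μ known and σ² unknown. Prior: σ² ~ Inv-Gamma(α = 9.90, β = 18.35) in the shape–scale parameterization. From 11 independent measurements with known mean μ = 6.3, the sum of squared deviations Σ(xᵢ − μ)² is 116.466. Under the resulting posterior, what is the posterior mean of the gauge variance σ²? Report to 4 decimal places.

With known mean μ and an Inverse-Gamma(α, β) prior on σ², the Normal likelihood is conjugate: posterior is Inv-Gamma(α + n/2, β + Σ(xᵢ−μ)²/2).
Posterior: Inv-Gamma(9.90 + 11/2, 18.35 + 116.466/2) = Inv-Gamma(15.40, 76.5830).
E[σ²|data] = β/(α−1) = 76.5830/14.40 = 5.3183.

5.3183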